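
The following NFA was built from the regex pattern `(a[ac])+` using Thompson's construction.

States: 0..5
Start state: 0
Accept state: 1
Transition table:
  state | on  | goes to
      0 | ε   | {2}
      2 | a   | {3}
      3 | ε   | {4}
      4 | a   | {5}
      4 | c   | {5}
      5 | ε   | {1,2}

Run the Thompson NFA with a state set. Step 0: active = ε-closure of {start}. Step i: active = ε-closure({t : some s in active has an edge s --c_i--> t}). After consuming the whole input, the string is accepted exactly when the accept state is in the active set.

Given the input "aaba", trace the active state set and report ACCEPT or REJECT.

Answer: REJECT

Steps:
start: ε-closure({0}) = {0,2}
'a' @ 1: {3,4}
'a' @ 2: {1,2,5}  ✓accept
'b' @ 3: {}  — no active states
rest 'a' ignored (set empty)
final: {}; accept 1 not in set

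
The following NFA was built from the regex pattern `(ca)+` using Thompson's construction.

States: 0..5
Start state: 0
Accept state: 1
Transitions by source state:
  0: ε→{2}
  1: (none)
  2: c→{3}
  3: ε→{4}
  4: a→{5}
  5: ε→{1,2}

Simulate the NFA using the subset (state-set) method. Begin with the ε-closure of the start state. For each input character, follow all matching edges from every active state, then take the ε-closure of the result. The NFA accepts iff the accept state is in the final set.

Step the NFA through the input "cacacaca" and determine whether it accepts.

initial (ε-close {0}): {0,2}
'c' @ 1: {3,4}
'a' @ 2: {1,2,5}  [accepting]
'c' @ 3: {3,4}
'a' @ 4: {1,2,5}  [accepting]
'c' @ 5: {3,4}
'a' @ 6: {1,2,5}  [accepting]
'c' @ 7: {3,4}
'a' @ 8: {1,2,5}  [accepting]
after full input: {1,2,5}  (accept=1 in)

Answer: ACCEPT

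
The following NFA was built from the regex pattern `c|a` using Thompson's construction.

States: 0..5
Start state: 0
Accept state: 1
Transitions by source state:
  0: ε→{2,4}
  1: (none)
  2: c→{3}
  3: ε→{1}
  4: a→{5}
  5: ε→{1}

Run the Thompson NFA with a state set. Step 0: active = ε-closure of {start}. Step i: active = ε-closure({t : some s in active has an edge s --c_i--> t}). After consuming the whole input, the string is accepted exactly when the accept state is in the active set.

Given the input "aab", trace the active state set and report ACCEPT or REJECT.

S₀ = ε-closure({0}) = {0,2,4}
'a' @ 1: {1,5}  [accepting]
'a' @ 2: {}  — no active states
rest 'b' ignored (set empty)
final: {}; accept 1 not in set

Answer: REJECT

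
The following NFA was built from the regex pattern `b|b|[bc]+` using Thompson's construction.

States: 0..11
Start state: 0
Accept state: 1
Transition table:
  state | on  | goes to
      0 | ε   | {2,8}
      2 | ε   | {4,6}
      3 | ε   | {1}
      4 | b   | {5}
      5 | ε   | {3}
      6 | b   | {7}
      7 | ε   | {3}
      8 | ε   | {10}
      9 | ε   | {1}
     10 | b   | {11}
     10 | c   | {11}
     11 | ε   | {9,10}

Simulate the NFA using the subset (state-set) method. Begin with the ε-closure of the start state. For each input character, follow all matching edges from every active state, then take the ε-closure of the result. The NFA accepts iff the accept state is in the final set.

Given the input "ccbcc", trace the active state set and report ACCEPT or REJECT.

start: ε-closure({0}) = {0,2,4,6,8,10}
'c' @ 1: {1,9,10,11}  ✓accept
'c' @ 2: {1,9,10,11}  ✓accept
'b' @ 3: {1,9,10,11}  ✓accept
'c' @ 4: {1,9,10,11}  ✓accept
'c' @ 5: {1,9,10,11}  ✓accept
after full input: {1,9,10,11}  (accept=1 in)

Answer: ACCEPT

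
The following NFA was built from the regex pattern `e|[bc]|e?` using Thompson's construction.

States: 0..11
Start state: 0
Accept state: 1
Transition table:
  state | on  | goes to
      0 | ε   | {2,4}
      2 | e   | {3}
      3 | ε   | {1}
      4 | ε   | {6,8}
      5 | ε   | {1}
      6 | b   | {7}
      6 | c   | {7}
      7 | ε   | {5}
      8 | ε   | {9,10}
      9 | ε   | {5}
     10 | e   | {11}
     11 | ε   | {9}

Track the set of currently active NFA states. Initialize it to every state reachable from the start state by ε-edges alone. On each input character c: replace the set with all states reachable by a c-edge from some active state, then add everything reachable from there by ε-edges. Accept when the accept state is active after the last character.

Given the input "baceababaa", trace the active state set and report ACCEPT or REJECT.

Answer: REJECT

Trace:
S₀ = ε-closure({0}) = {0,1,2,4,5,6,8,9,10}
'b' @ 1: {1,5,7}  ✓accept
'a' @ 2: {}  — dead — no transitions
rest 'ceababaa' ignored (set empty)
after full input: {}  (accept=1 not in)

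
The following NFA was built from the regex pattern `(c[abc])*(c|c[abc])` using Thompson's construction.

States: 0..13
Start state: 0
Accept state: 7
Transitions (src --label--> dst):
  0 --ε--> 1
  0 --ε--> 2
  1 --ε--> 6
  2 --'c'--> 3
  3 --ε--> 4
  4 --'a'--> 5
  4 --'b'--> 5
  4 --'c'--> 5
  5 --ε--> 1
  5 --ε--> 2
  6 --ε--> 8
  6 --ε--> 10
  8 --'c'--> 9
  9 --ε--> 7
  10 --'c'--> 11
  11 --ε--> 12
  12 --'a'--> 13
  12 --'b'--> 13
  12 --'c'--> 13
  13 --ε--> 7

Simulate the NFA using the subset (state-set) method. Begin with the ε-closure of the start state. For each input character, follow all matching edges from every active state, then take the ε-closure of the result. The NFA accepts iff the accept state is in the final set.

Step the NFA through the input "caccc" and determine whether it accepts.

start: ε-closure({0}) = {0,1,2,6,8,10}
'c' @ 1: {3,4,7,9,11,12}  (accept∈set)
'a' @ 2: {1,2,5,6,7,8,10,13}  (accept∈set)
'c' @ 3: {3,4,7,9,11,12}  (accept∈set)
'c' @ 4: {1,2,5,6,7,8,10,13}  (accept∈set)
'c' @ 5: {3,4,7,9,11,12}  (accept∈set)
final: {3,4,7,9,11,12}; accept 7 in set

Answer: ACCEPT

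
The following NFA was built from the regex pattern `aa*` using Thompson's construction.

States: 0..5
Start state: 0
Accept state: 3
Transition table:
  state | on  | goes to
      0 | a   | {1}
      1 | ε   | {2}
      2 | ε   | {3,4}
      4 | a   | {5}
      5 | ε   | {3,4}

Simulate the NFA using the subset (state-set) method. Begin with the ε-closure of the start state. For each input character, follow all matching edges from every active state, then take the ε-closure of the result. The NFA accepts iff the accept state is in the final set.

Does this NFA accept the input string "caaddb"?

initial (ε-close {0}): {0}
'c' @ 1: {}  — no active states
rest 'aaddb' ignored (set empty)
final: {}; accept 3 not in set

Answer: REJECT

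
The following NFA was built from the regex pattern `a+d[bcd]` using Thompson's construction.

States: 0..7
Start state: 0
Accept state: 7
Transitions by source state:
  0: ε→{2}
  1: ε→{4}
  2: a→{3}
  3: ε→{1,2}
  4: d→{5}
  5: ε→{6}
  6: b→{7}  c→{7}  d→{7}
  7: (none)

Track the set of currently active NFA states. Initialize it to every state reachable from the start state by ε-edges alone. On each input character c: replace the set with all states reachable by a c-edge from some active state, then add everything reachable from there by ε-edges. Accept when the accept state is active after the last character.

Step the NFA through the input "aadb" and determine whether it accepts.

Answer: ACCEPT

Steps:
start: ε-closure({0}) = {0,2}
'a' @ 1: {1,2,3,4}
'a' @ 2: {1,2,3,4}
'd' @ 3: {5,6}
'b' @ 4: {7}  ✓accept
end set {7} — state 7 in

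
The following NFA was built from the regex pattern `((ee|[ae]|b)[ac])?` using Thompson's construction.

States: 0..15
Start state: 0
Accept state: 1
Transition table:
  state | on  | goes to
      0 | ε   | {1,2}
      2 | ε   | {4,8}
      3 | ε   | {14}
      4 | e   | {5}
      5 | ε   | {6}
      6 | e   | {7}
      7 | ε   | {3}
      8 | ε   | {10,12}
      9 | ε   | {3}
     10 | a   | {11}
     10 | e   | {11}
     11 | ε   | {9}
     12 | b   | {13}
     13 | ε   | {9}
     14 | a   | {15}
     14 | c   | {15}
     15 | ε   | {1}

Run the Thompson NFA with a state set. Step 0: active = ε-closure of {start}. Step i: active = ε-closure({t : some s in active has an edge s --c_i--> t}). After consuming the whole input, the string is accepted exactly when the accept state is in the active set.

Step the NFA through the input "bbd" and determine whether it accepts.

S₀ = ε-closure({0}) = {0,1,2,4,8,10,12}
'b' @ 1: {3,9,13,14}
'b' @ 2: {}  — dead — no transitions
rest 'd' ignored (set empty)
end set {} — state 1 not in

Answer: REJECT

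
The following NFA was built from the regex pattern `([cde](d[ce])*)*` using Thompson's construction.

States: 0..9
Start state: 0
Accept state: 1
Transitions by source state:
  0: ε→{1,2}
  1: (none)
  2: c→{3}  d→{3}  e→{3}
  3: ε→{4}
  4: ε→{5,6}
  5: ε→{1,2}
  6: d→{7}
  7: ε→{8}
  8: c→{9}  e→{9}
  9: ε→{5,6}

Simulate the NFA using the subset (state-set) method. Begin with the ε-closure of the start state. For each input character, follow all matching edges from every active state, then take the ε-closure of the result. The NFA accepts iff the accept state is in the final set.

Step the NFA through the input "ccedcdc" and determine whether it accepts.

Answer: ACCEPT

Trace:
S₀ = ε-closure({0}) = {0,1,2}
'c' @ 1: {1,2,3,4,5,6}  (accept∈set)
'c' @ 2: {1,2,3,4,5,6}  (accept∈set)
'e' @ 3: {1,2,3,4,5,6}  (accept∈set)
'd' @ 4: {1,2,3,4,5,6,7,8}  (accept∈set)
'c' @ 5: {1,2,3,4,5,6,9}  (accept∈set)
'd' @ 6: {1,2,3,4,5,6,7,8}  (accept∈set)
'c' @ 7: {1,2,3,4,5,6,9}  (accept∈set)
final: {1,2,3,4,5,6,9}; accept 1 in set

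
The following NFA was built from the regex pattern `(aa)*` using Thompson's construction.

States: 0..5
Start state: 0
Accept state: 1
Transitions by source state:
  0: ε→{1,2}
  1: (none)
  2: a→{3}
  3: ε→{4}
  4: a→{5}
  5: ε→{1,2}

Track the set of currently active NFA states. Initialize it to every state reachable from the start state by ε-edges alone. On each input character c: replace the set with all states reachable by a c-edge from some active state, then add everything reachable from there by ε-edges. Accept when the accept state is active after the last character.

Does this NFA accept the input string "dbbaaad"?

start: ε-closure({0}) = {0,1,2}
'd' @ 1: {}  — no active states
rest 'bbaaad' ignored (set empty)
after full input: {}  (accept=1 not in)

Answer: REJECT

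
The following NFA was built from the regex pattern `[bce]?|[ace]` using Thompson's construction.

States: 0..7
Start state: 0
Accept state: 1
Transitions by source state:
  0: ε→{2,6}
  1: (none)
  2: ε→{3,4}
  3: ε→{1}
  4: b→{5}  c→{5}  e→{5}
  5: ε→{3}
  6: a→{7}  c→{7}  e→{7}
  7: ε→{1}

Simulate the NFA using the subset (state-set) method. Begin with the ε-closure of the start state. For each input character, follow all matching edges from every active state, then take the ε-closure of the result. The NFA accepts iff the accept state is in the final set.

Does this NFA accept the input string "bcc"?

S₀ = ε-closure({0}) = {0,1,2,3,4,6}
'b' @ 1: {1,3,5}  ✓accept
'c' @ 2: {}  — state set empty
rest 'c' ignored (set empty)
after full input: {}  (accept=1 not in)

Answer: REJECT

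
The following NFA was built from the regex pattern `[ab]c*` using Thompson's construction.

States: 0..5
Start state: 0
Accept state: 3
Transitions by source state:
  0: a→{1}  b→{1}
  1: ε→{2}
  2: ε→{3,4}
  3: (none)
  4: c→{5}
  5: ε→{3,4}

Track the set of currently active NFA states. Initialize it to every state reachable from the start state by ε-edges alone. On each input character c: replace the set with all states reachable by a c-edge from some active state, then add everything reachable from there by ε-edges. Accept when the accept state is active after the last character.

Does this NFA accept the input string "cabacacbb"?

Answer: REJECT

Derivation:
S₀ = ε-closure({0}) = {0}
'c' @ 1: {}  — dead — no transitions
rest 'abacacbb' ignored (set empty)
final: {}; accept 3 not in set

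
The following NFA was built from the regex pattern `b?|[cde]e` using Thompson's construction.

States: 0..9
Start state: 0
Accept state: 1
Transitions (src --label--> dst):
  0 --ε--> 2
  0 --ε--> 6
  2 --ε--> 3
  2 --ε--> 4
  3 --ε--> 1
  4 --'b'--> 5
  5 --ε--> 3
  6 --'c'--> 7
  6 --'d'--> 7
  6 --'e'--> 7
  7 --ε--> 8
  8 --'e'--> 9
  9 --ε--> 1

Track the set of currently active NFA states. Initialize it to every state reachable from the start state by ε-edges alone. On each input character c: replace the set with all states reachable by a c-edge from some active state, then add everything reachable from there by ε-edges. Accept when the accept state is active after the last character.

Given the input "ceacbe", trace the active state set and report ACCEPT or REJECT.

S₀ = ε-closure({0}) = {0,1,2,3,4,6}
'c' @ 1: {7,8}
'e' @ 2: {1,9}  ✓accept
'a' @ 3: {}  — dead — no transitions
rest 'cbe' ignored (set empty)
final: {}; accept 1 not in set

Answer: REJECT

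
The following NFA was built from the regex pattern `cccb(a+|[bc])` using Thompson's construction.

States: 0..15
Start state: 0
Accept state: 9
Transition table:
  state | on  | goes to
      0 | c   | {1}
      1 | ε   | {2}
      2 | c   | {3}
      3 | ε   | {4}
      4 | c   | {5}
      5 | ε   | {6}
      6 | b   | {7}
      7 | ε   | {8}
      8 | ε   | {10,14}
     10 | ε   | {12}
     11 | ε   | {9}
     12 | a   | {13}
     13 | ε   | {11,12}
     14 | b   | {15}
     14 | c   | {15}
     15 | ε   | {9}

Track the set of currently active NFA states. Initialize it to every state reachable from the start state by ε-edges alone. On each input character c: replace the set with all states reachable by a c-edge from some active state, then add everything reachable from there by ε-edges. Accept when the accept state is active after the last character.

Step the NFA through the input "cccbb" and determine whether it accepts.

Answer: ACCEPT

Steps:
S₀ = ε-closure({0}) = {0}
'c' @ 1: {1,2}
'c' @ 2: {3,4}
'c' @ 3: {5,6}
'b' @ 4: {7,8,10,12,14}
'b' @ 5: {9,15}  ✓accept
after full input: {9,15}  (accept=9 in)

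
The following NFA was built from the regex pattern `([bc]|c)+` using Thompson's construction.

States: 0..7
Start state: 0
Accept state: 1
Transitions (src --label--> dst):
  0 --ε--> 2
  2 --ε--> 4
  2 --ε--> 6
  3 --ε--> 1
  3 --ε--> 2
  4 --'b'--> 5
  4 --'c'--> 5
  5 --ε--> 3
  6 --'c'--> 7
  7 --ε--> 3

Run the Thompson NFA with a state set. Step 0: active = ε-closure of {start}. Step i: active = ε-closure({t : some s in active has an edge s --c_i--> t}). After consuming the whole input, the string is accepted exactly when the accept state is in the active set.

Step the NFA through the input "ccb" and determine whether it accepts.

initial (ε-close {0}): {0,2,4,6}
'c' @ 1: {1,2,3,4,5,6,7}  [accepting]
'c' @ 2: {1,2,3,4,5,6,7}  [accepting]
'b' @ 3: {1,2,3,4,5,6}  [accepting]
final: {1,2,3,4,5,6}; accept 1 in set

Answer: ACCEPT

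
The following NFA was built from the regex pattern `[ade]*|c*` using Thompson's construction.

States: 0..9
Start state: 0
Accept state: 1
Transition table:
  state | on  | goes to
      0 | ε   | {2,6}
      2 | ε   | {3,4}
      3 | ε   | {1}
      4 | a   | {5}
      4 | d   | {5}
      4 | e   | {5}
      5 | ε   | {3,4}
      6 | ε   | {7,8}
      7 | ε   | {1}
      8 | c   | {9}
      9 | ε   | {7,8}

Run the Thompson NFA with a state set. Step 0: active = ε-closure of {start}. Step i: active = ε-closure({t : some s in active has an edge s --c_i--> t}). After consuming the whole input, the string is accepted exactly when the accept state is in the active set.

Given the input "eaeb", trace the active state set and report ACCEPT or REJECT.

Answer: REJECT

Derivation:
S₀ = ε-closure({0}) = {0,1,2,3,4,6,7,8}
'e' @ 1: {1,3,4,5}  (accept∈set)
'a' @ 2: {1,3,4,5}  (accept∈set)
'e' @ 3: {1,3,4,5}  (accept∈set)
'b' @ 4: {}  — dead — no transitions
after full input: {}  (accept=1 not in)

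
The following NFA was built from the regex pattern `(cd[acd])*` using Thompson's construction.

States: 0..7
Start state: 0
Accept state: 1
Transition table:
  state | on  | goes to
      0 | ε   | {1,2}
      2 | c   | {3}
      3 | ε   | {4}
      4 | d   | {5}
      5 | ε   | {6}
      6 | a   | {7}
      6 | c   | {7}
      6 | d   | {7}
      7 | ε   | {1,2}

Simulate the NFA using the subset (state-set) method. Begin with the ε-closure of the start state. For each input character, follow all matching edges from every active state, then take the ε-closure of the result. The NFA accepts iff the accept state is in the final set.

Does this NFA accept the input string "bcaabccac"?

Answer: REJECT

Trace:
start: ε-closure({0}) = {0,1,2}
'b' @ 1: {}  — state set empty
rest 'caabccac' ignored (set empty)
after full input: {}  (accept=1 not in)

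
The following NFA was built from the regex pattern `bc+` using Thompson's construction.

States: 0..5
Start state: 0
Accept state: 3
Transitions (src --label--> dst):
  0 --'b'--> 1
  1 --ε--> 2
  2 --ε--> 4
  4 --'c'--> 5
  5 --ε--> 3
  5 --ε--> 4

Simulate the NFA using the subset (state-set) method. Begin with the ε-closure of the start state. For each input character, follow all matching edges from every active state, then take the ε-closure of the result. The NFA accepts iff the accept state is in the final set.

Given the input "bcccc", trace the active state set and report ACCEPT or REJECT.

S₀ = ε-closure({0}) = {0}
'b' @ 1: {1,2,4}
'c' @ 2: {3,4,5}  [accepting]
'c' @ 3: {3,4,5}  [accepting]
'c' @ 4: {3,4,5}  [accepting]
'c' @ 5: {3,4,5}  [accepting]
after full input: {3,4,5}  (accept=3 in)

Answer: ACCEPT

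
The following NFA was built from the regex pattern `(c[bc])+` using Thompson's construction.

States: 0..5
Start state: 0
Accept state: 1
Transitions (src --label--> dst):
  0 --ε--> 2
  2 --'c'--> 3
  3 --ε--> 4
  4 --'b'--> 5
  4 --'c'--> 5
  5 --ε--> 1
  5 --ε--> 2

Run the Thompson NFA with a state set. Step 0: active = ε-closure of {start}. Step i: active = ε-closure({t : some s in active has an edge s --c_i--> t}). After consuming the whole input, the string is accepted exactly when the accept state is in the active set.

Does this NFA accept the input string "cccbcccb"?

start: ε-closure({0}) = {0,2}
'c' @ 1: {3,4}
'c' @ 2: {1,2,5}  ✓accept
'c' @ 3: {3,4}
'b' @ 4: {1,2,5}  ✓accept
'c' @ 5: {3,4}
'c' @ 6: {1,2,5}  ✓accept
'c' @ 7: {3,4}
'b' @ 8: {1,2,5}  ✓accept
final: {1,2,5}; accept 1 in set

Answer: ACCEPT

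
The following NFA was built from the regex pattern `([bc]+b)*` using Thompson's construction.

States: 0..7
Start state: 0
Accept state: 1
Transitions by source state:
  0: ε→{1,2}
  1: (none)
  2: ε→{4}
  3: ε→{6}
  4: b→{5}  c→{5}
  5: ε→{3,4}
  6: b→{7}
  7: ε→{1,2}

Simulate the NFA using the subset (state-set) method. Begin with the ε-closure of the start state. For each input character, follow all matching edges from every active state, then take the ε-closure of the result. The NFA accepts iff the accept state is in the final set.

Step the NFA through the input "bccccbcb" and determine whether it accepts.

start: ε-closure({0}) = {0,1,2,4}
'b' @ 1: {3,4,5,6}
'c' @ 2: {3,4,5,6}
'c' @ 3: {3,4,5,6}
'c' @ 4: {3,4,5,6}
'c' @ 5: {3,4,5,6}
'b' @ 6: {1,2,3,4,5,6,7}  [accepting]
'c' @ 7: {3,4,5,6}
'b' @ 8: {1,2,3,4,5,6,7}  [accepting]
final: {1,2,3,4,5,6,7}; accept 1 in set

Answer: ACCEPT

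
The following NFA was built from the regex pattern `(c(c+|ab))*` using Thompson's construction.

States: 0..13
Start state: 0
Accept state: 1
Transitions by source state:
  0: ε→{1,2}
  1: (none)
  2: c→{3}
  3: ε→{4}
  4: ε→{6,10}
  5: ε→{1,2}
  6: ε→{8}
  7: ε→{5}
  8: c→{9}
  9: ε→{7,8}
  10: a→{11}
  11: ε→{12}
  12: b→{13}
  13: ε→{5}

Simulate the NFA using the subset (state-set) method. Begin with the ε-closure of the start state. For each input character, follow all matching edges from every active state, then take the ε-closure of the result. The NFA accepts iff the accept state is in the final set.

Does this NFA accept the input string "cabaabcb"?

Answer: REJECT

Steps:
S₀ = ε-closure({0}) = {0,1,2}
'c' @ 1: {3,4,6,8,10}
'a' @ 2: {11,12}
'b' @ 3: {1,2,5,13}  ✓accept
'a' @ 4: {}  — dead — no transitions
rest 'abcb' ignored (set empty)
end set {} — state 1 not in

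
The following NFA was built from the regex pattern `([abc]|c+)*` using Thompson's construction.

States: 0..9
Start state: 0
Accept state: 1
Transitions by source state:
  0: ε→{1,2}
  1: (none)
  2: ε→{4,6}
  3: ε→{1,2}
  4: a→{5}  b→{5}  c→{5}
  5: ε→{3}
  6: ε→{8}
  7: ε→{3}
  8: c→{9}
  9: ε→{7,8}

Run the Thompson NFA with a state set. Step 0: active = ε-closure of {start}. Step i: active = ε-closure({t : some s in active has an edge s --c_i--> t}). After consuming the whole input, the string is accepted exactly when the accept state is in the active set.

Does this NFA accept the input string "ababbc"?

initial (ε-close {0}): {0,1,2,4,6,8}
'a' @ 1: {1,2,3,4,5,6,8}  (accept∈set)
'b' @ 2: {1,2,3,4,5,6,8}  (accept∈set)
'a' @ 3: {1,2,3,4,5,6,8}  (accept∈set)
'b' @ 4: {1,2,3,4,5,6,8}  (accept∈set)
'b' @ 5: {1,2,3,4,5,6,8}  (accept∈set)
'c' @ 6: {1,2,3,4,5,6,7,8,9}  (accept∈set)
end set {1,2,3,4,5,6,7,8,9} — state 1 in

Answer: ACCEPT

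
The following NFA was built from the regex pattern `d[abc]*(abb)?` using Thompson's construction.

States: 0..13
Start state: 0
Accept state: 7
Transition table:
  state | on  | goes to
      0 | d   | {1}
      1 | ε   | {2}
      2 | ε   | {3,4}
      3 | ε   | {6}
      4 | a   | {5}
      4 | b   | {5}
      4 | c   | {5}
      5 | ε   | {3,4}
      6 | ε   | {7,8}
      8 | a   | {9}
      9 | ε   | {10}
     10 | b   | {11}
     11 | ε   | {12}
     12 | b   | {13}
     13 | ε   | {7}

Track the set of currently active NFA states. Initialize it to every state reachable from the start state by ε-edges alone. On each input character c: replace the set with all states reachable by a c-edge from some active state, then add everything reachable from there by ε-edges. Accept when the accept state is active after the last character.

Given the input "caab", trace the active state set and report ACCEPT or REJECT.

Answer: REJECT

Trace:
S₀ = ε-closure({0}) = {0}
'c' @ 1: {}  — dead — no transitions
rest 'aab' ignored (set empty)
after full input: {}  (accept=7 not in)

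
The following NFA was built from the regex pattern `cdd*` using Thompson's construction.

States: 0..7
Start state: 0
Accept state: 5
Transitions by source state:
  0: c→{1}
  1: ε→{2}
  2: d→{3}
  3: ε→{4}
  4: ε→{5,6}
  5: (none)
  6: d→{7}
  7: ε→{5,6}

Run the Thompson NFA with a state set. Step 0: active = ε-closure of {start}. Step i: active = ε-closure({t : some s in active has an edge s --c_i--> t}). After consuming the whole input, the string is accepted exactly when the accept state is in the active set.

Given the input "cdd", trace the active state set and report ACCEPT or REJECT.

Answer: ACCEPT

Derivation:
S₀ = ε-closure({0}) = {0}
'c' @ 1: {1,2}
'd' @ 2: {3,4,5,6}  [accepting]
'd' @ 3: {5,6,7}  [accepting]
after full input: {5,6,7}  (accept=5 in)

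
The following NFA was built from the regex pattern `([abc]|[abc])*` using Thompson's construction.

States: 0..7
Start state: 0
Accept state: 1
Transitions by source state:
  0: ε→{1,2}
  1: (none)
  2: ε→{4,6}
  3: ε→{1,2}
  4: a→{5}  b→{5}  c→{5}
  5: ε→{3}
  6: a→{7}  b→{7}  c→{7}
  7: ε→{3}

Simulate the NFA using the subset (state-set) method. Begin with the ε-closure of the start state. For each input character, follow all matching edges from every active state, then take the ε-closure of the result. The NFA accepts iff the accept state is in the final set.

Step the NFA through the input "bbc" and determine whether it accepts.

Answer: ACCEPT

Derivation:
initial (ε-close {0}): {0,1,2,4,6}
'b' @ 1: {1,2,3,4,5,6,7}  [accepting]
'b' @ 2: {1,2,3,4,5,6,7}  [accepting]
'c' @ 3: {1,2,3,4,5,6,7}  [accepting]
end set {1,2,3,4,5,6,7} — state 1 in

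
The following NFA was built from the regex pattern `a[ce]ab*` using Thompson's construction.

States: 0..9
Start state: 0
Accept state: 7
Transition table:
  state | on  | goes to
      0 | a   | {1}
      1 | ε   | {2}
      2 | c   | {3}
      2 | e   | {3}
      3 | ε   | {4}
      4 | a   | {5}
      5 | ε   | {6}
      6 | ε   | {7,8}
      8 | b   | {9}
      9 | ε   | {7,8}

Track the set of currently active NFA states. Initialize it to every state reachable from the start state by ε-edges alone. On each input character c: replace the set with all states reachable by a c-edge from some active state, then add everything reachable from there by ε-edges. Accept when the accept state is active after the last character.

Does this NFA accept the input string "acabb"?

S₀ = ε-closure({0}) = {0}
'a' @ 1: {1,2}
'c' @ 2: {3,4}
'a' @ 3: {5,6,7,8}  ✓accept
'b' @ 4: {7,8,9}  ✓accept
'b' @ 5: {7,8,9}  ✓accept
end set {7,8,9} — state 7 in

Answer: ACCEPT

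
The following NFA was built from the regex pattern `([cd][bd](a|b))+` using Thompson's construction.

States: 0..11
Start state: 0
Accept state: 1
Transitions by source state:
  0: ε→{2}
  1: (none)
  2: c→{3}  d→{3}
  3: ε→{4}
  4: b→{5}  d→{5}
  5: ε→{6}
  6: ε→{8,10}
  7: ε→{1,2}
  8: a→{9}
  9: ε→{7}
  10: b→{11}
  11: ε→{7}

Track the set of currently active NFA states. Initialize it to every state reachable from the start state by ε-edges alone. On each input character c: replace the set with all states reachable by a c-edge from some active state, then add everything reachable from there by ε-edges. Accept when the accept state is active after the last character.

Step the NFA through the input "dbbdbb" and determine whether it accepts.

S₀ = ε-closure({0}) = {0,2}
'd' @ 1: {3,4}
'b' @ 2: {5,6,8,10}
'b' @ 3: {1,2,7,11}  ✓accept
'd' @ 4: {3,4}
'b' @ 5: {5,6,8,10}
'b' @ 6: {1,2,7,11}  ✓accept
end set {1,2,7,11} — state 1 in

Answer: ACCEPT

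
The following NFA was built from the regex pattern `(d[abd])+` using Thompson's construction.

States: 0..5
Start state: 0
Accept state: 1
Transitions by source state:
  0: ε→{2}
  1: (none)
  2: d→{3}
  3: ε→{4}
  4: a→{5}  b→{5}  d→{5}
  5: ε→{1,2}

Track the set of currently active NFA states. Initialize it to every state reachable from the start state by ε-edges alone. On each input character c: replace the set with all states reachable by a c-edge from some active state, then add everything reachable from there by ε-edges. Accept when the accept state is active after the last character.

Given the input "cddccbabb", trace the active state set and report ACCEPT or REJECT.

initial (ε-close {0}): {0,2}
'c' @ 1: {}  — state set empty
rest 'ddccbabb' ignored (set empty)
final: {}; accept 1 not in set

Answer: REJECT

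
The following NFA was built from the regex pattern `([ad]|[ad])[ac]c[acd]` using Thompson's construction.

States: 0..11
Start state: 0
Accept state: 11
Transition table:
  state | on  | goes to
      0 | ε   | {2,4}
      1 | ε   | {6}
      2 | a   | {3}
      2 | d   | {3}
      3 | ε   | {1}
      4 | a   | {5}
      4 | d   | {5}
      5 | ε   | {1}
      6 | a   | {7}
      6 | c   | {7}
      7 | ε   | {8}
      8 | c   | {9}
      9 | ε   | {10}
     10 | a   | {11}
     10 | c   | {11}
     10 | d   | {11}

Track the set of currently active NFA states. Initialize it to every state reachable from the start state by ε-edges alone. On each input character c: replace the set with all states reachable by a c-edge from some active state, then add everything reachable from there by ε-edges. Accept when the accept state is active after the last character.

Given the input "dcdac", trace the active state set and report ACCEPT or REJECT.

initial (ε-close {0}): {0,2,4}
'd' @ 1: {1,3,5,6}
'c' @ 2: {7,8}
'd' @ 3: {}  — no active states
rest 'ac' ignored (set empty)
after full input: {}  (accept=11 not in)

Answer: REJECT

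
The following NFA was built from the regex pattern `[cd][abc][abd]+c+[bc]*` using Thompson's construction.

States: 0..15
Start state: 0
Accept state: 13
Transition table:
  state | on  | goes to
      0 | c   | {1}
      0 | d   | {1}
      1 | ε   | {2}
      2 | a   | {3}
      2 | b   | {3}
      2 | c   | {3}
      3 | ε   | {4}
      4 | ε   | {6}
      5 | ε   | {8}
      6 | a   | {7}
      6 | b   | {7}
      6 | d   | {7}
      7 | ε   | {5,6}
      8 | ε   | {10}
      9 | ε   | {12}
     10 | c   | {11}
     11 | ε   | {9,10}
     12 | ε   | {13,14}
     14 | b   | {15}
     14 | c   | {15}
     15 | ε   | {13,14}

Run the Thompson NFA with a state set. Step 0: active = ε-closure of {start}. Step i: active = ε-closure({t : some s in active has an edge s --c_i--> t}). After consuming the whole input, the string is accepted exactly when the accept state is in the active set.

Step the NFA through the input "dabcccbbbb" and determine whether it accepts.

start: ε-closure({0}) = {0}
'd' @ 1: {1,2}
'a' @ 2: {3,4,6}
'b' @ 3: {5,6,7,8,10}
'c' @ 4: {9,10,11,12,13,14}  (accept∈set)
'c' @ 5: {9,10,11,12,13,14,15}  (accept∈set)
'c' @ 6: {9,10,11,12,13,14,15}  (accept∈set)
'b' @ 7: {13,14,15}  (accept∈set)
'b' @ 8: {13,14,15}  (accept∈set)
'b' @ 9: {13,14,15}  (accept∈set)
'b' @ 10: {13,14,15}  (accept∈set)
end set {13,14,15} — state 13 in

Answer: ACCEPT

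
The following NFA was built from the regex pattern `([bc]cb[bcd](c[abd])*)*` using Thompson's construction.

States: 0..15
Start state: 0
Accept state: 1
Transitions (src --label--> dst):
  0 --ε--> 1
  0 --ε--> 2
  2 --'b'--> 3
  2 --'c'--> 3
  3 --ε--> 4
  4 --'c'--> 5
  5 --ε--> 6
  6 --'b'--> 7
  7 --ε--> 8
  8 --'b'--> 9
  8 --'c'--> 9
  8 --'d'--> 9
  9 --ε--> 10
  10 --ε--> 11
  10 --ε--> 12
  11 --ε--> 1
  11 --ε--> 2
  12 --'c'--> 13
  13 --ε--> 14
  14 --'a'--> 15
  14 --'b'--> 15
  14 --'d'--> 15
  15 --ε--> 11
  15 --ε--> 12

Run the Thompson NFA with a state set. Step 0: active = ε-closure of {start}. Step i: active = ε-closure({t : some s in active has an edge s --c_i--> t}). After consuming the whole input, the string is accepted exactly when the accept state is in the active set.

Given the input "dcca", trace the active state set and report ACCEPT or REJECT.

start: ε-closure({0}) = {0,1,2}
'd' @ 1: {}  — no active states
rest 'cca' ignored (set empty)
after full input: {}  (accept=1 not in)

Answer: REJECT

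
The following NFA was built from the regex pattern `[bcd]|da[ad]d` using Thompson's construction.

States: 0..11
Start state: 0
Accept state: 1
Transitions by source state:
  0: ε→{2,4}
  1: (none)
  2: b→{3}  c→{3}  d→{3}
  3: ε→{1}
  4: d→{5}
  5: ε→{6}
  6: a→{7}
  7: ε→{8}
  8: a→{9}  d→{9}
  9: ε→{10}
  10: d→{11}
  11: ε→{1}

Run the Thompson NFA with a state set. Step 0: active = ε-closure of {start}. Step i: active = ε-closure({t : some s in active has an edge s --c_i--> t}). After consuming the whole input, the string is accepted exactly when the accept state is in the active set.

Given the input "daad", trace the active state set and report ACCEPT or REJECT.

Answer: ACCEPT

Derivation:
S₀ = ε-closure({0}) = {0,2,4}
'd' @ 1: {1,3,5,6}  [accepting]
'a' @ 2: {7,8}
'a' @ 3: {9,10}
'd' @ 4: {1,11}  [accepting]
end set {1,11} — state 1 in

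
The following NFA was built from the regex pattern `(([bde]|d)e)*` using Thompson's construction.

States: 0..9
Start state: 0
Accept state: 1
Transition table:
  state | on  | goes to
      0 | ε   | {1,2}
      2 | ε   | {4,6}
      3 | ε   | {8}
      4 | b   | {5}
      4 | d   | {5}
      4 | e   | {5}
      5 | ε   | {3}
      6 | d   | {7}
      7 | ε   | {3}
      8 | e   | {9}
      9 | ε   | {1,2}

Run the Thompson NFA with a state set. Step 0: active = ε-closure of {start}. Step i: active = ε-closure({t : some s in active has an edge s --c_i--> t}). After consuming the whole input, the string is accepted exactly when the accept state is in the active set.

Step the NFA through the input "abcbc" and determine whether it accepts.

Answer: REJECT

Trace:
S₀ = ε-closure({0}) = {0,1,2,4,6}
'a' @ 1: {}  — state set empty
rest 'bcbc' ignored (set empty)
final: {}; accept 1 not in set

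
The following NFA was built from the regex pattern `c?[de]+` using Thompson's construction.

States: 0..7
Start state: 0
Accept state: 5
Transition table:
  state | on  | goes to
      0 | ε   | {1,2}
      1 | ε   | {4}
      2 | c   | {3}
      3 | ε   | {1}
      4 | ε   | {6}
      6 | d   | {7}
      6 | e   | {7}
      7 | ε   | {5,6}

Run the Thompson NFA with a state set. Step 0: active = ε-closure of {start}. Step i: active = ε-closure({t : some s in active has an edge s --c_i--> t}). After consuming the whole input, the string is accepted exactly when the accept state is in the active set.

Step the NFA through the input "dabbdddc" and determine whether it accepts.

S₀ = ε-closure({0}) = {0,1,2,4,6}
'd' @ 1: {5,6,7}  ✓accept
'a' @ 2: {}  — dead — no transitions
rest 'bbdddc' ignored (set empty)
end set {} — state 5 not in

Answer: REJECT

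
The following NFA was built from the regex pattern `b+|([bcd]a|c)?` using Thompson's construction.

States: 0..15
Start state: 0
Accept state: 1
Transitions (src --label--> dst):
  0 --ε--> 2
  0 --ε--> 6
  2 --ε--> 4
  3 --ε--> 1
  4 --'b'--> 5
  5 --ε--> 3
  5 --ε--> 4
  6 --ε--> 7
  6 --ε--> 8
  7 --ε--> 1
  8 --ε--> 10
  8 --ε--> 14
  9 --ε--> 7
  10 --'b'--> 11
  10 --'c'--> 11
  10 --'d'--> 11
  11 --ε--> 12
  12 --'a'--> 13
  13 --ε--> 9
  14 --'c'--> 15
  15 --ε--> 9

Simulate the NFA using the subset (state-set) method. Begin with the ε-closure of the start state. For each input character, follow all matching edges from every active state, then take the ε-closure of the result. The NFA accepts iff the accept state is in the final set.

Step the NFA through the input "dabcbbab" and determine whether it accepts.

S₀ = ε-closure({0}) = {0,1,2,4,6,7,8,10,14}
'd' @ 1: {11,12}
'a' @ 2: {1,7,9,13}  ✓accept
'b' @ 3: {}  — no active states
rest 'cbbab' ignored (set empty)
end set {} — state 1 not in

Answer: REJECT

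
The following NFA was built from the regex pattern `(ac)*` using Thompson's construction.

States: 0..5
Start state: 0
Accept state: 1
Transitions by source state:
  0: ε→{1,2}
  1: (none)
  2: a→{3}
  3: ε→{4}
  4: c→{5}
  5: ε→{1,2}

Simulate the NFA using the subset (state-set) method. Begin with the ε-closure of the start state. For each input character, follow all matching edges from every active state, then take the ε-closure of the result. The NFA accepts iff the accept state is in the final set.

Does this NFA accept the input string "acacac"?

S₀ = ε-closure({0}) = {0,1,2}
'a' @ 1: {3,4}
'c' @ 2: {1,2,5}  [accepting]
'a' @ 3: {3,4}
'c' @ 4: {1,2,5}  [accepting]
'a' @ 5: {3,4}
'c' @ 6: {1,2,5}  [accepting]
end set {1,2,5} — state 1 in

Answer: ACCEPT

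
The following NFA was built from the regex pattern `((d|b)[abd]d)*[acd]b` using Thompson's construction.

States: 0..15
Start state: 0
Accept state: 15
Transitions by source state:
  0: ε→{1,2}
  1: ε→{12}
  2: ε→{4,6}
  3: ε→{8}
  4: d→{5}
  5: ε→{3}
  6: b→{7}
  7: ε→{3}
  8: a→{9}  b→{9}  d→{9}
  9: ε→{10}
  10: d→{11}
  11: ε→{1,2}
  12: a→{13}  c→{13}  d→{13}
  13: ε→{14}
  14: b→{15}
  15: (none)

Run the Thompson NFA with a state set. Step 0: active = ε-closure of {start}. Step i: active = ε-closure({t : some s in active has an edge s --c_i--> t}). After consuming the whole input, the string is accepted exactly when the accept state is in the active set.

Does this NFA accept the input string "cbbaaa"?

Answer: REJECT

Derivation:
initial (ε-close {0}): {0,1,2,4,6,12}
'c' @ 1: {13,14}
'b' @ 2: {15}  (accept∈set)
'b' @ 3: {}  — state set empty
rest 'aaa' ignored (set empty)
end set {} — state 15 not in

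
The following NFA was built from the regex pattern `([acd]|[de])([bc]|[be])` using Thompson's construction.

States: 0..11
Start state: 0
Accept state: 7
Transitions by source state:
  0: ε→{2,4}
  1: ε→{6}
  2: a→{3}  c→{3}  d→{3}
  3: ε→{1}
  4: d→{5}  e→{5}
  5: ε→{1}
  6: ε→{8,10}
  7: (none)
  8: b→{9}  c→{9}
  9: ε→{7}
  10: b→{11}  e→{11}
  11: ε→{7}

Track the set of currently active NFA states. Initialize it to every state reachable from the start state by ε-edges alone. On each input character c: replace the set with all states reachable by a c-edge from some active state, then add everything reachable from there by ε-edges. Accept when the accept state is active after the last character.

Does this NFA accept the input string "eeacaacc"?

Answer: REJECT

Derivation:
start: ε-closure({0}) = {0,2,4}
'e' @ 1: {1,5,6,8,10}
'e' @ 2: {7,11}  ✓accept
'a' @ 3: {}  — state set empty
rest 'caacc' ignored (set empty)
end set {} — state 7 not in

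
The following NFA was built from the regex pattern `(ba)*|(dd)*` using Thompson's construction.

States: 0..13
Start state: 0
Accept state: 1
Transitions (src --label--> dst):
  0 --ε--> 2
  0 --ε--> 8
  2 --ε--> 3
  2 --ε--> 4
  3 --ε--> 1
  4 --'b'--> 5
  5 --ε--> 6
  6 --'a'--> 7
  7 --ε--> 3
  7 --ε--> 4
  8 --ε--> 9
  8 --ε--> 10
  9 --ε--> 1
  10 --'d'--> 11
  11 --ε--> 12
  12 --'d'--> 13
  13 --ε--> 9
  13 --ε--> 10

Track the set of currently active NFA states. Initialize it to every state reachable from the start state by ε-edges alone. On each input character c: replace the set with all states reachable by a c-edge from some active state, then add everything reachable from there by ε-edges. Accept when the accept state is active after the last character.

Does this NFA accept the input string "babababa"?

Answer: ACCEPT

Trace:
start: ε-closure({0}) = {0,1,2,3,4,8,9,10}
'b' @ 1: {5,6}
'a' @ 2: {1,3,4,7}  (accept∈set)
'b' @ 3: {5,6}
'a' @ 4: {1,3,4,7}  (accept∈set)
'b' @ 5: {5,6}
'a' @ 6: {1,3,4,7}  (accept∈set)
'b' @ 7: {5,6}
'a' @ 8: {1,3,4,7}  (accept∈set)
final: {1,3,4,7}; accept 1 in set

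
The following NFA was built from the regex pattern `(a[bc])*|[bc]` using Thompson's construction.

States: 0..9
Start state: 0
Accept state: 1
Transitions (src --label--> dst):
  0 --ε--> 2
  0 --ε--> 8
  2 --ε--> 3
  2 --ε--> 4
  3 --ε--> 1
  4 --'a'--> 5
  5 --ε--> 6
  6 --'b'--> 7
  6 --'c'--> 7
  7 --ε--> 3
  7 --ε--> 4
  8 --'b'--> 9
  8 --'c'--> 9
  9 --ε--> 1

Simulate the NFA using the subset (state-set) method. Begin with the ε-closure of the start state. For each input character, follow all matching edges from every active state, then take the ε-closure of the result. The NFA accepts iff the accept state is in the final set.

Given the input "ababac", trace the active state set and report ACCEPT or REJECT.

start: ε-closure({0}) = {0,1,2,3,4,8}
'a' @ 1: {5,6}
'b' @ 2: {1,3,4,7}  (accept∈set)
'a' @ 3: {5,6}
'b' @ 4: {1,3,4,7}  (accept∈set)
'a' @ 5: {5,6}
'c' @ 6: {1,3,4,7}  (accept∈set)
after full input: {1,3,4,7}  (accept=1 in)

Answer: ACCEPT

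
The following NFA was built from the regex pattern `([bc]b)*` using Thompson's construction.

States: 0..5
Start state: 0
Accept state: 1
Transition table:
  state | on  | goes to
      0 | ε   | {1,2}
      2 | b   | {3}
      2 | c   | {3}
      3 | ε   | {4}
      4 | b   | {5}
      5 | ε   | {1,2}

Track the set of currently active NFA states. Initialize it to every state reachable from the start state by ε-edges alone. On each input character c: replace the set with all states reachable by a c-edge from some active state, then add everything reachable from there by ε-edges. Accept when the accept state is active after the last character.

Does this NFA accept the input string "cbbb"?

start: ε-closure({0}) = {0,1,2}
'c' @ 1: {3,4}
'b' @ 2: {1,2,5}  (accept∈set)
'b' @ 3: {3,4}
'b' @ 4: {1,2,5}  (accept∈set)
end set {1,2,5} — state 1 in

Answer: ACCEPT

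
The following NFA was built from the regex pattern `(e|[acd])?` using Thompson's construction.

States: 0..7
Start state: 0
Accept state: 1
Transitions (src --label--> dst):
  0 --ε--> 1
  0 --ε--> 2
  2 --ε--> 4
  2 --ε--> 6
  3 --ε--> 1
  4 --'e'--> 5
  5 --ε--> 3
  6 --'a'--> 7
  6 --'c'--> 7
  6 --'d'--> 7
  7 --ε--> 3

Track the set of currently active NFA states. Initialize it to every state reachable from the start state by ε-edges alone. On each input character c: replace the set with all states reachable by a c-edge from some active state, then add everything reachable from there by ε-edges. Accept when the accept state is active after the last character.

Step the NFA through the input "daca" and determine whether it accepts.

Answer: REJECT

Derivation:
start: ε-closure({0}) = {0,1,2,4,6}
'd' @ 1: {1,3,7}  ✓accept
'a' @ 2: {}  — no active states
rest 'ca' ignored (set empty)
final: {}; accept 1 not in set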